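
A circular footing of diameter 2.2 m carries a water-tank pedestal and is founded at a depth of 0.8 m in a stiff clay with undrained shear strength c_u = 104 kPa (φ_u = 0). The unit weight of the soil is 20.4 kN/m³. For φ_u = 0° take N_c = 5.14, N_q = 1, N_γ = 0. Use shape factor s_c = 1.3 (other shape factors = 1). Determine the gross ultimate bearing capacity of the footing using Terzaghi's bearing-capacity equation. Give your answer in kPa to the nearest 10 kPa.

q_ult ≈ 710 kPa

q = γ·D_f = 20.4 × 0.8 = 16.32 kPa.
c·N_c·s_c = 104 × 5.14 × 1.3 = 694.93 kPa
q·N_q = 16.32 × 1 = 16.32 kPa
q_ult = 694.93 + 16.32 = 711.25 kPa.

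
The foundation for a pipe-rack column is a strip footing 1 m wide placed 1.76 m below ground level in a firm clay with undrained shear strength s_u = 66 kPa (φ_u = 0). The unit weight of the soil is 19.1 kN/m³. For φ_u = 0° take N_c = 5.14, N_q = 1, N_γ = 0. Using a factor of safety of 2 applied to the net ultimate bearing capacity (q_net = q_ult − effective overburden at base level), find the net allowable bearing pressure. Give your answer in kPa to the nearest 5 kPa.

q_all(net) ≈ 170 kPa

q = γ·D_f = 19.1 × 1.76 = 33.616 kPa.
c·N_c = 66 × 5.14 = 339.24 kPa
q·N_q = 33.616 × 1 = 33.616 kPa
q_ult = 339.24 + 33.616 = 372.86 kPa.
Net ultimate: q_net = 372.86 − 33.616 = 339.24 kPa.
q_all(net) = 339.24 / 2 = 169.62 kPa.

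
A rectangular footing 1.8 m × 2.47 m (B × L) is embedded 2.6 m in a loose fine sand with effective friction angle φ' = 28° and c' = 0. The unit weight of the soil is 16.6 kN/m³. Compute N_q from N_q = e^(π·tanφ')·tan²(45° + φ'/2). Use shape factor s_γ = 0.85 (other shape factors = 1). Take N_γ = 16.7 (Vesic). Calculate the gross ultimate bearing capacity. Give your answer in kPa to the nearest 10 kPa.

tan28° = 0.5317, so N_q = e^(π×0.5317)·tan²(59°) = 5.314 × 2.77 = 14.72.
q = γ·D_f = 16.6 × 2.6 = 43.16 kPa.
q·N_q = 43.16 × 14.72 = 635.31 kPa
0.5·γ·B·N_γ·s_γ = 0.5 × 16.6 × 1.8 × 16.7 × 0.85 = 212.07 kPa
q_ult = 635.31 + 212.07 = 847.38 kPa.

q_ult ≈ 850 kPa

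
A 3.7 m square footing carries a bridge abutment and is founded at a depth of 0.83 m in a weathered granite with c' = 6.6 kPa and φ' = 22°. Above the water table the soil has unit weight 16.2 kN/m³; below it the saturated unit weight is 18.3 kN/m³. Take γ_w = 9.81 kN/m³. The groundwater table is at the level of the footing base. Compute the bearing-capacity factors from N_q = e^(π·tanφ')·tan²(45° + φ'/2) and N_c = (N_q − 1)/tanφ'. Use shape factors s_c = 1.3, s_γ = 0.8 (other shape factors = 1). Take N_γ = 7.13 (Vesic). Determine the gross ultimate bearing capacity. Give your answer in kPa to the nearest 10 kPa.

q_ult ≈ 340 kPa

tan22° = 0.404, so N_q = e^(π×0.404)·tan²(56°) = 3.558 × 2.198 = 7.82.
N_c = (7.82 − 1)/tan22° = 16.88.
q = γ·D_f = 16.2 × 0.83 = 13.446 kPa.
For the ½γBN_γ term take γ' = 18.3 − 9.81 = 8.49 kN/m³ (soil below base is submerged).
c·N_c·s_c = 6.6 × 16.883 × 1.3 = 144.85 kPa
q·N_q = 13.446 × 7.8211 = 105.16 kPa
0.5·γ·B·N_γ·s_γ = 0.5 × 8.49 × 3.7 × 7.13 × 0.8 = 89.59 kPa
q_ult = 144.85 + 105.16 + 89.59 = 339.61 kPa.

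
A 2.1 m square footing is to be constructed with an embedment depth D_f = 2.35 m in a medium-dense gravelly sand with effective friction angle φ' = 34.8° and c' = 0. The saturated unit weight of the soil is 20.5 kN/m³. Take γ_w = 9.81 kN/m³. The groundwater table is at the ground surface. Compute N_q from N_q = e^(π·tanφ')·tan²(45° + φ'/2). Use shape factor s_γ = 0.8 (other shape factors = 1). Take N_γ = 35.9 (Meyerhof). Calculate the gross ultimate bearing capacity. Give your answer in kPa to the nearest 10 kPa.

tan34.8° = 0.695, so N_q = e^(π×0.695)·tan²(62.4°) = 8.877 × 3.659 = 32.48.
Water table at ground surface, so effective unit weight γ' = 20.5 − 9.81 = 10.69 kN/m³ is used throughout; overburden q = 10.69 × 2.35 = 25.122 kPa; the same γ' applies in the ½γBN_γ term.
Surcharge term q·N_q = 25.122 × 32.48 = 815.95 kPa; self-weight term 0.5·γ·B·N_γ·s_γ = 0.5 × 10.69 × 2.1 × 35.9 × 0.8 = 322.37 kPa.
q_ult = 815.95 + 322.37 = 1138.3 kPa.

q_ult ≈ 1140 kPa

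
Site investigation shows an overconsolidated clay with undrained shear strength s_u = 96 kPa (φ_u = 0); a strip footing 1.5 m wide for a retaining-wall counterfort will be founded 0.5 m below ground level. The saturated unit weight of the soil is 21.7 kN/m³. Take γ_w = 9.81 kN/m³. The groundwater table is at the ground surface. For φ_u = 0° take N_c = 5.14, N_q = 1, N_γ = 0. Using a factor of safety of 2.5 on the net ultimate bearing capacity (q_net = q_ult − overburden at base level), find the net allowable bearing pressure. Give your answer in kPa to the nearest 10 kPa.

γ' = 21.7 − 9.81 = 11.89 kN/m³ (submerged throughout). q = 11.89 × 0.5 = 5.945 kPa.
c·N_c = 96 × 5.14 = 493.44 kPa
q·N_q = 5.945 × 1 = 5.945 kPa
q_ult = 493.44 + 5.945 = 499.38 kPa.
q_net = 499.38 − 5.945 = 493.44 kPa.
q_all(net) = 493.44 / 2.5 = 197.38 kPa.

q_all(net) ≈ 200 kPa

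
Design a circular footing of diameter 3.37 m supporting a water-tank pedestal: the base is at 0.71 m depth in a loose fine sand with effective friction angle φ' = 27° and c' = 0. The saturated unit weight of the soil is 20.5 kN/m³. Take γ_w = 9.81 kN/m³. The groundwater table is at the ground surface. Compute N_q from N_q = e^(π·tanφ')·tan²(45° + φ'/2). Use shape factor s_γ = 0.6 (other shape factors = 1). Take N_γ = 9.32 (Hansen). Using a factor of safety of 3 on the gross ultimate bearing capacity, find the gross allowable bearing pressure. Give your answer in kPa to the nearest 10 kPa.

N_q = e^(π·tan27°)·tan²(58.5°) = 13.2.
γ' = 20.5 − 9.81 = 10.69 kN/m³ (submerged throughout). q = 10.69 × 0.71 = 7.5899 kPa; the same γ' applies in the ½γBN_γ term.
q·N_q = 7.5899 × 13.199 = 100.18 kPa
0.5·γ·B·N_γ·s_γ = 0.5 × 10.69 × 3.37 × 9.32 × 0.6 = 100.73 kPa
q_ult = 100.18 + 100.73 = 200.91 kPa.
q_all = 200.91 / 3 = 66.969 kPa.

q_all ≈ 70 kPa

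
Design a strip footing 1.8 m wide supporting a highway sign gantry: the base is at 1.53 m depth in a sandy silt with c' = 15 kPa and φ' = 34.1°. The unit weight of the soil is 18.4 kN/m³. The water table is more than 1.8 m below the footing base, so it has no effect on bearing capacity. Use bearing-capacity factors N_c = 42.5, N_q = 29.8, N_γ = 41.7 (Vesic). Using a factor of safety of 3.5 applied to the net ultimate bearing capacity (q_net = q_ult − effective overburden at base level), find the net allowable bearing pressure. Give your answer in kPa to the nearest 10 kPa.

q_all(net) ≈ 610 kPa

Overburden at base level: q = 18.4 × 1.53 = 28.152 kPa.
Cohesion term c·N_c = 15 × 42.5 = 637.5 kPa; surcharge term q·N_q = 28.152 × 29.8 = 838.93 kPa; self-weight term 0.5·γ·B·N_γ = 0.5 × 18.4 × 1.8 × 41.7 = 690.55 kPa.
q_ult = 637.5 + 838.93 + 690.55 = 2167 kPa.
Net ultimate: q_net = 2167 − 28.152 = 2138.8 kPa.
q_all(net) = 2138.8 / 3.5 = 611.09 kPa.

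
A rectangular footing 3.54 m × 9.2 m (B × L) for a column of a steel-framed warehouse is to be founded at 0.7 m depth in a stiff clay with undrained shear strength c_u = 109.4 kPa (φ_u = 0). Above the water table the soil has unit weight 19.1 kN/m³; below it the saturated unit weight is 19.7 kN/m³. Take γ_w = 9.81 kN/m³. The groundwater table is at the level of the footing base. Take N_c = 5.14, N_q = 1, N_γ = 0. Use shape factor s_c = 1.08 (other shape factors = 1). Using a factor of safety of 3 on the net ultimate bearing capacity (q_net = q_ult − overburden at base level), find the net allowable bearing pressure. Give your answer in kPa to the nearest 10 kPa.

Effective surcharge at the founding depth q = γ·D_f = 19.1 × 0.7 = 13.37 kPa.
q_ult = c·N_c·s_c + q·N_q
     = 109.4 × 5.14 × 1.08 + 13.37 × 1
     = 607.3 + 13.37 = 620.67 kPa.
q_net = 620.67 − 13.37 = 607.3 kPa.
q_all(net) = 607.3 / 3 = 202.43 kPa.

q_all(net) ≈ 200 kPa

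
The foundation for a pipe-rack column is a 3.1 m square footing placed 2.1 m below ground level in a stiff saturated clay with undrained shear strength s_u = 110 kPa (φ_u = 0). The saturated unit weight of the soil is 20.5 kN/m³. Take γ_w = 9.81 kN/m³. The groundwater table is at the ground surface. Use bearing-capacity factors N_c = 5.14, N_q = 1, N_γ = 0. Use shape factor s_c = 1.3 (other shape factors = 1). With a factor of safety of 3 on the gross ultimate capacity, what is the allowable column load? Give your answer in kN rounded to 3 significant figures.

With the water table at the surface the whole profile is submerged: γ' = 20.5 − 9.81 = 10.69 kN/m³, so q = γ'·D_f = 22.449 kPa.
q_ult = c·N_c·s_c + q·N_q
     = 110 × 5.14 × 1.3 + 22.449 × 1
     = 735.02 + 22.449 = 757.47 kPa.
Gross allowable pressure q_all = 757.47 / 3 = 252.49 kPa.
Footing area = 9.61 m², so allowable column load = 252.49 × 9.61 = 2426.4 kN.

P_all ≈ 2430 kN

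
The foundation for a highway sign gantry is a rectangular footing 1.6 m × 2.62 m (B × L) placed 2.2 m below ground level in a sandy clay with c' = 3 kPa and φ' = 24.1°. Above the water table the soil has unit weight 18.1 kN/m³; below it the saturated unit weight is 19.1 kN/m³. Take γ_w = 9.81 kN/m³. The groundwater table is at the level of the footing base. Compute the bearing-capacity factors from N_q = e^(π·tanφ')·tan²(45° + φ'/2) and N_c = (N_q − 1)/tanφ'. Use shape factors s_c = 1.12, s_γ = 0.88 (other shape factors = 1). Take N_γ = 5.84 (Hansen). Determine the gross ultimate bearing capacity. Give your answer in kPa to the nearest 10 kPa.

q_ult ≈ 490 kPa

tan24.1° = 0.4473, so N_q = e^(π×0.4473)·tan²(57.05°) = 4.077 × 2.38 = 9.7.
N_c = (9.7 − 1)/tan24.1° = 19.46.
Overburden at base level: q = 18.1 × 2.2 = 39.82 kPa.
Below the base the soil is submerged, so the ½γBN_γ term uses γ' = 19.1 − 9.81 = 9.29 kN/m³.
Cohesion term c·N_c·s_c = 3 × 19.458 × 1.12 = 65.377 kPa; surcharge term q·N_q = 39.82 × 9.7038 = 386.4 kPa; self-weight term 0.5·γ·B·N_γ·s_γ = 0.5 × 9.29 × 1.6 × 5.84 × 0.88 = 38.195 kPa.
q_ult = 65.377 + 386.4 + 38.195 = 489.98 kPa.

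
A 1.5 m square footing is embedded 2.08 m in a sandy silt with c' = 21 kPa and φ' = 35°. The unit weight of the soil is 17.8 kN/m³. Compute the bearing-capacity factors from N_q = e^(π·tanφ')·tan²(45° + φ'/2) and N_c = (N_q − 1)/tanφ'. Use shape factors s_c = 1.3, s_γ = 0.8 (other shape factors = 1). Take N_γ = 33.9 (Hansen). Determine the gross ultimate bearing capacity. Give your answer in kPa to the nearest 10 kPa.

q_ult ≈ 2850 kPa

tan35° = 0.7002, so N_q = e^(π×0.7002)·tan²(62.5°) = 9.023 × 3.69 = 33.3.
N_c = (33.3 − 1)/tan35° = 46.12.
q = γ·D_f = 17.8 × 2.08 = 37.024 kPa.
c·N_c·s_c = 21 × 46.124 × 1.3 = 1259.2 kPa
q·N_q = 37.024 × 33.296 = 1232.8 kPa
0.5·γ·B·N_γ·s_γ = 0.5 × 17.8 × 1.5 × 33.9 × 0.8 = 362.05 kPa
q_ult = 1259.2 + 1232.8 + 362.05 = 2854 kPa.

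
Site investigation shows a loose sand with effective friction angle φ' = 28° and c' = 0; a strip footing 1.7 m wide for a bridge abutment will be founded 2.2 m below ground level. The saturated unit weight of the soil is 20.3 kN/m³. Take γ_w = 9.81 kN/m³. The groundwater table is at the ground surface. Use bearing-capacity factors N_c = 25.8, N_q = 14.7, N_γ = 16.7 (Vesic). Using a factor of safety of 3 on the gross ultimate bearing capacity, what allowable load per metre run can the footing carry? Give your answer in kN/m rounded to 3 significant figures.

≈ 277 kN/m

With the water table at the surface the whole profile is submerged: γ' = 20.3 − 9.81 = 10.49 kN/m³, so q = γ'·D_f = 23.078 kPa; the same γ' applies in the ½γBN_γ term.
q_ult = q·N_q + 0.5·γ·B·N_γ
     = 23.078 × 14.7 + 0.5 × 10.49 × 1.7 × 16.7
     = 339.25 + 148.91 = 488.15 kPa.
Gross allowable pressure q_all = 488.15 / 3 = 162.72 kPa.
Allowable wall load = q_all × B = 162.72 × 1.7 = 276.62 kN per metre run.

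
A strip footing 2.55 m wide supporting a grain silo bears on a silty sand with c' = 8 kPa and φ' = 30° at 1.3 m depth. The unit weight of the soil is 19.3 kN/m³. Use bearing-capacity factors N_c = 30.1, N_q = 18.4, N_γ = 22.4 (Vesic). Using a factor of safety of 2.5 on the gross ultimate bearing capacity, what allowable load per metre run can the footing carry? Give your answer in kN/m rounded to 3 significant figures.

q = γ·D_f = 19.3 × 1.3 = 25.09 kPa.
c·N_c = 8 × 30.1 = 240.8 kPa
q·N_q = 25.09 × 18.4 = 461.66 kPa
0.5·γ·B·N_γ = 0.5 × 19.3 × 2.55 × 22.4 = 551.21 kPa
q_ult = 240.8 + 461.66 + 551.21 = 1253.7 kPa.
Gross allowable pressure q_all = 1253.7 / 2.5 = 501.47 kPa.
Allowable wall load = q_all × B = 501.47 × 2.55 = 1278.7 kN per metre run.

≈ 1280 kN/m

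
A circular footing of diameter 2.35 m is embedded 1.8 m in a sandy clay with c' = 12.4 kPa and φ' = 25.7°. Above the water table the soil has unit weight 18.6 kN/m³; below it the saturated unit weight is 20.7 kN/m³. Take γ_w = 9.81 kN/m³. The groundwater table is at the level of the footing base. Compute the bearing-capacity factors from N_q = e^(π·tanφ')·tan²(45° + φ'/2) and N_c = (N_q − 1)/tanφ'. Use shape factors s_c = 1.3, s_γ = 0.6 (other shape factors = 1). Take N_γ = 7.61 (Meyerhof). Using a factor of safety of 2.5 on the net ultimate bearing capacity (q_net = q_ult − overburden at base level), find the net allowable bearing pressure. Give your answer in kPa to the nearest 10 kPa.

N_q = e^(π·tan25.7°)·tan²(57.85°) = 11.48; N_c = (N_q − 1)/tanφ' = 21.78.
Effective surcharge at the founding depth q = γ·D_f = 18.6 × 1.8 = 33.48 kPa.
The water table coincides with the base, so in the self-weight term γ → γ' = 10.89 kN/m³.
q_ult = c·N_c·s_c + q·N_q + 0.5·γ·B·N_γ·s_γ
     = 12.4 × 21.779 × 1.3 + 33.48 × 11.481 + 0.5 × 10.89 × 2.35 × 7.61 × 0.6
     = 351.08 + 384.4 + 58.425 = 793.9 kPa.
q_net = 793.9 − 33.48 = 760.42 kPa.
q_all(net) = 760.42 / 2.5 = 304.17 kPa.

q_all(net) ≈ 300 kPa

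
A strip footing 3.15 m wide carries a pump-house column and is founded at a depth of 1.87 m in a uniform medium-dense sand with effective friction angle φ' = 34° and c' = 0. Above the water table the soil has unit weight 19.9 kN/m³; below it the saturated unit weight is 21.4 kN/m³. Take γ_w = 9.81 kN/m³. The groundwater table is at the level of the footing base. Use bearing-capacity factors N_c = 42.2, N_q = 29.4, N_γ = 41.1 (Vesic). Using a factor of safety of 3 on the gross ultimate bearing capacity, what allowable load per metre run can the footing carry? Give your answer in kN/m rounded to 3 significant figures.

Overburden at base level: q = 19.9 × 1.87 = 37.213 kPa.
Below the base the soil is submerged, so the ½γBN_γ term uses γ' = 21.4 − 9.81 = 11.59 kN/m³.
Surcharge term q·N_q = 37.213 × 29.4 = 1094.1 kPa; self-weight term 0.5·γ·B·N_γ = 0.5 × 11.59 × 3.15 × 41.1 = 750.25 kPa.
q_ult = 1094.1 + 750.25 = 1844.3 kPa.
Gross allowable pressure q_all = 1844.3 / 3 = 614.77 kPa.
Allowable wall load = q_all × B = 614.77 × 3.15 = 1936.5 kN per metre run.

≈ 1940 kN/m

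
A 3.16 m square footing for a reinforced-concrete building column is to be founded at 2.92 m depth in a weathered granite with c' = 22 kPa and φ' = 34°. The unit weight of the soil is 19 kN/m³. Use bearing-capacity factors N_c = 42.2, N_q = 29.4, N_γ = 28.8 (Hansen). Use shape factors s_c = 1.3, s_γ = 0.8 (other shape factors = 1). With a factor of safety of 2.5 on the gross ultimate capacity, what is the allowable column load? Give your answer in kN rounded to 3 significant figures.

P_all ≈ 14100 kN

q = γ·D_f = 19 × 2.92 = 55.48 kPa.
c·N_c·s_c = 22 × 42.2 × 1.3 = 1206.9 kPa
q·N_q = 55.48 × 29.4 = 1631.1 kPa
0.5·γ·B·N_γ·s_γ = 0.5 × 19 × 3.16 × 28.8 × 0.8 = 691.66 kPa
q_ult = 1206.9 + 1631.1 + 691.66 = 3529.7 kPa.
Gross allowable pressure q_all = 3529.7 / 2.5 = 1411.9 kPa.
Footing area = 9.9856 m², so allowable column load = 1411.9 × 9.9856 = 14098 kN.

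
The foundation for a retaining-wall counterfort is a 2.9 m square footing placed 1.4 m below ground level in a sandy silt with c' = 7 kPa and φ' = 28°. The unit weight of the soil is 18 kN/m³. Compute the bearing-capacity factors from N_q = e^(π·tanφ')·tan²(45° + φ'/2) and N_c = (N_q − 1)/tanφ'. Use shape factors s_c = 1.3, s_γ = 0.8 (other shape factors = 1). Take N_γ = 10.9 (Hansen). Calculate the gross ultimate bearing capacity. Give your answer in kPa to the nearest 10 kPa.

tan28° = 0.5317, so N_q = e^(π×0.5317)·tan²(59°) = 5.314 × 2.77 = 14.72.
N_c = (14.72 − 1)/tan28° = 25.8.
Effective surcharge at the founding depth q = γ·D_f = 18 × 1.4 = 25.2 kPa.
q_ult = c·N_c·s_c + q·N_q + 0.5·γ·B·N_γ·s_γ
     = 7 × 25.803 × 1.3 + 25.2 × 14.72 + 0.5 × 18 × 2.9 × 10.9 × 0.8
     = 234.81 + 370.94 + 227.59 = 833.34 kPa.

q_ult ≈ 830 kPa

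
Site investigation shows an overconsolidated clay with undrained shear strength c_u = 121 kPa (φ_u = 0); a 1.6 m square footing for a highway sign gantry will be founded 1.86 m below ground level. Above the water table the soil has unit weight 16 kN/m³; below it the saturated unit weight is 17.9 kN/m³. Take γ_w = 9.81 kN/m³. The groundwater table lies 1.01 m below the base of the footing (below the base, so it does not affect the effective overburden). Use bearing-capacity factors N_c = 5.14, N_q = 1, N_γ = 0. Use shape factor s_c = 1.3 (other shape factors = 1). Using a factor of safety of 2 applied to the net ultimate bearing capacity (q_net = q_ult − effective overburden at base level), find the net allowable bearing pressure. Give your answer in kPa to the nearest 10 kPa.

Overburden at base level: q = 16 × 1.86 = 29.76 kPa.
Cohesion term c·N_c·s_c = 121 × 5.14 × 1.3 = 808.52 kPa; surcharge term q·N_q = 29.76 × 1 = 29.76 kPa.
q_ult = 808.52 + 29.76 = 838.28 kPa.
Net ultimate: q_net = 838.28 − 29.76 = 808.52 kPa.
q_all(net) = 808.52 / 2 = 404.26 kPa.

q_all(net) ≈ 400 kPa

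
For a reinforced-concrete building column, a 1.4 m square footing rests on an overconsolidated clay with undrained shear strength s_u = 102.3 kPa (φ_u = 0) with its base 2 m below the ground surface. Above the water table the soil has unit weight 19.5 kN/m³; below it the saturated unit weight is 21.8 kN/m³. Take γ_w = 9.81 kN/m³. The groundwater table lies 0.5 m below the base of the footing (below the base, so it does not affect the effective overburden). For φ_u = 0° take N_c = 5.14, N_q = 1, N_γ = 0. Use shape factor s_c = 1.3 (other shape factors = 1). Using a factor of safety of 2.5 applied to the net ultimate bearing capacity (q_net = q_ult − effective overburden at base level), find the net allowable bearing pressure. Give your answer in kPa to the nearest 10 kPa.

q_all(net) ≈ 270 kPa

Overburden at base level: q = 19.5 × 2 = 39 kPa.
Cohesion term c·N_c·s_c = 102.3 × 5.14 × 1.3 = 683.57 kPa; surcharge term q·N_q = 39 × 1 = 39 kPa.
q_ult = 683.57 + 39 = 722.57 kPa.
Net ultimate: q_net = 722.57 − 39 = 683.57 kPa.
q_all(net) = 683.57 / 2.5 = 273.43 kPa.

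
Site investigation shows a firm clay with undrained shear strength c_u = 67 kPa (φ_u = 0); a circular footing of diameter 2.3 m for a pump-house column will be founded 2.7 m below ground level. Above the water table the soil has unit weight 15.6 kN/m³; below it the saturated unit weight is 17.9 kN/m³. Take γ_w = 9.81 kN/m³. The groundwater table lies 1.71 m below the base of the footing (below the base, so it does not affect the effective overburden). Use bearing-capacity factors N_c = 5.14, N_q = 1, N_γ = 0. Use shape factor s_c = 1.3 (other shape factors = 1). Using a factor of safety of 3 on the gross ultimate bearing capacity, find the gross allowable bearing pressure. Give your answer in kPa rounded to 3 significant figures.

Effective surcharge at the founding depth q = γ·D_f = 15.6 × 2.7 = 42.12 kPa.
q_ult = c·N_c·s_c + q·N_q
     = 67 × 5.14 × 1.3 + 42.12 × 1
     = 447.69 + 42.12 = 489.81 kPa.
q_all = 489.81 / 3 = 163.27 kPa.

q_all ≈ 163 kPa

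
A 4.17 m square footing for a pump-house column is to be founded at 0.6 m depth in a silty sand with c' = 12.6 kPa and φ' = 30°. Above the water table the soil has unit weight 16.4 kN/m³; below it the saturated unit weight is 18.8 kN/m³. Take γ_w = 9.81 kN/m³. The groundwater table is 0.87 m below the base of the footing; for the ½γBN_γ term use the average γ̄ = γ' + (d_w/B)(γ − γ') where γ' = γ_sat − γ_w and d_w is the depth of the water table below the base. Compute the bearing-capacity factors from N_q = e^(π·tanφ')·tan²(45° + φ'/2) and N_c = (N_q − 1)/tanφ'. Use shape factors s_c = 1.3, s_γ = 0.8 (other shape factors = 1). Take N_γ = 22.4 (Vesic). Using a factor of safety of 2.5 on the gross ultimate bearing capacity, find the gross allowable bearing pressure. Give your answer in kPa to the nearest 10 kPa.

q_all ≈ 430 kPa

N_q = e^(π·tan30°)·tan²(60°) = 18.4; N_c = (N_q − 1)/tanφ' = 30.14.
Overburden at base level: q = 16.4 × 0.6 = 9.84 kPa.
The water table is 0.87 m below the base (< B = 4.17 m), so the ½γBN_γ term uses γ̄ = γ' + (d_w/B)(γ − γ') = 8.99 + (0.87/4.17)(16.4 − 8.99) = 10.536 kN/m³.
Cohesion term c·N_c·s_c = 12.6 × 30.14 × 1.3 = 493.69 kPa; surcharge term q·N_q = 9.84 × 18.401 = 181.07 kPa; self-weight term 0.5·γ·B·N_γ·s_γ = 0.5 × 10.536 × 4.17 × 22.4 × 0.8 = 393.66 kPa.
q_ult = 493.69 + 181.07 + 393.66 = 1068.4 kPa.
q_all = 1068.4 / 2.5 = 427.36 kPa.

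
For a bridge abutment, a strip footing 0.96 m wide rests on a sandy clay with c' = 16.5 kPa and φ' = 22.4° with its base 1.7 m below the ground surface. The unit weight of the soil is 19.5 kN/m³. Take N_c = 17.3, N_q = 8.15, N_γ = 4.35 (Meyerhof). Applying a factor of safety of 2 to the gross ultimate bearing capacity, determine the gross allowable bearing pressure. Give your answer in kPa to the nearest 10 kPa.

q_all ≈ 300 kPa

q = γ·D_f = 19.5 × 1.7 = 33.15 kPa.
c·N_c = 16.5 × 17.3 = 285.45 kPa
q·N_q = 33.15 × 8.15 = 270.17 kPa
0.5·γ·B·N_γ = 0.5 × 19.5 × 0.96 × 4.35 = 40.716 kPa
q_ult = 285.45 + 270.17 + 40.716 = 596.34 kPa.
q_all = q_ult / FS = 596.34 / 2 = 298.17 kPa.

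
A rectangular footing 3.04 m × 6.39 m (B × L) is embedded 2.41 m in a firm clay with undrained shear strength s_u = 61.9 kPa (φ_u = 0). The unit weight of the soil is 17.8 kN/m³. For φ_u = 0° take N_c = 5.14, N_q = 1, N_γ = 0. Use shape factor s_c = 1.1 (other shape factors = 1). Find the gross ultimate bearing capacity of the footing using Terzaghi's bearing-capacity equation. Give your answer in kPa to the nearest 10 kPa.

q_ult ≈ 390 kPa

Effective surcharge at the founding depth q = γ·D_f = 17.8 × 2.41 = 42.898 kPa.
q_ult = c·N_c·s_c + q·N_q
     = 61.9 × 5.14 × 1.1 + 42.898 × 1
     = 349.98 + 42.898 = 392.88 kPa.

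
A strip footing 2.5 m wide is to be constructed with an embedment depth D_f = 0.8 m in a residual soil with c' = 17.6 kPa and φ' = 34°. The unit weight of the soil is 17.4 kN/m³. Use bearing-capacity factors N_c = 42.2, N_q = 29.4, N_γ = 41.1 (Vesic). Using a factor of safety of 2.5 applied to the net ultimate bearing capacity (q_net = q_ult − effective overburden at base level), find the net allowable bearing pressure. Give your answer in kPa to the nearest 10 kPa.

q = γ·D_f = 17.4 × 0.8 = 13.92 kPa.
c·N_c = 17.6 × 42.2 = 742.72 kPa
q·N_q = 13.92 × 29.4 = 409.25 kPa
0.5·γ·B·N_γ = 0.5 × 17.4 × 2.5 × 41.1 = 893.93 kPa
q_ult = 742.72 + 409.25 + 893.93 = 2045.9 kPa.
Net ultimate: q_net = 2045.9 − 13.92 = 2032 kPa.
q_all(net) = 2032 / 2.5 = 812.79 kPa.

q_all(net) ≈ 810 kPa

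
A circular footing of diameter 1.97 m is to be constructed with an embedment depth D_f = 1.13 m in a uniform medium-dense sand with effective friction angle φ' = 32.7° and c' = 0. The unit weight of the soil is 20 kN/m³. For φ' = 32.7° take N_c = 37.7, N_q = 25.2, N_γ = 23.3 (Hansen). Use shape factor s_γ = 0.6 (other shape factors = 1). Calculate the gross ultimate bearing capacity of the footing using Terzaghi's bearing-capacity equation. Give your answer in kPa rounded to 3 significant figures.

q_ult ≈ 845 kPa

q = γ·D_f = 20 × 1.13 = 22.6 kPa.
q·N_q = 22.6 × 25.2 = 569.52 kPa
0.5·γ·B·N_γ·s_γ = 0.5 × 20 × 1.97 × 23.3 × 0.6 = 275.41 kPa
q_ult = 569.52 + 275.41 = 844.93 kPa.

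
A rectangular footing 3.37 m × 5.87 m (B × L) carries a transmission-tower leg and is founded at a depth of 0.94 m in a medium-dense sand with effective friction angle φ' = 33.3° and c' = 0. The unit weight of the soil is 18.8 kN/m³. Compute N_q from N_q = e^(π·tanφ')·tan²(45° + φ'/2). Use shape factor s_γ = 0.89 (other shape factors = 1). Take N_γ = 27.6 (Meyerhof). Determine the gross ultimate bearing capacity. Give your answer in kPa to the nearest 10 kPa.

tan33.3° = 0.6569, so N_q = e^(π×0.6569)·tan²(61.65°) = 7.875 × 3.435 = 27.05.
q = γ·D_f = 18.8 × 0.94 = 17.672 kPa.
q·N_q = 17.672 × 27.048 = 477.99 kPa
0.5·γ·B·N_γ·s_γ = 0.5 × 18.8 × 3.37 × 27.6 × 0.89 = 778.14 kPa
q_ult = 477.99 + 778.14 = 1256.1 kPa.

q_ult ≈ 1260 kPa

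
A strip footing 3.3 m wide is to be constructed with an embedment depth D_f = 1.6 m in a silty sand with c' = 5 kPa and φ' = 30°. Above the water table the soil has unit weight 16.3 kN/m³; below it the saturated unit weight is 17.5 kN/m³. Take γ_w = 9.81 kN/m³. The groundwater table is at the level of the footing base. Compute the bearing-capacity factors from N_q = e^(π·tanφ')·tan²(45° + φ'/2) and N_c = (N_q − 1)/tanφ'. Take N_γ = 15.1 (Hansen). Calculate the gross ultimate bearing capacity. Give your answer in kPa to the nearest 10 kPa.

q_ult ≈ 820 kPa

tan30° = 0.5774, so N_q = e^(π×0.5774)·tan²(60°) = 6.134 × 3.0 = 18.4.
N_c = (18.4 − 1)/tan30° = 30.14.
Overburden at base level: q = 16.3 × 1.6 = 26.08 kPa.
Below the base the soil is submerged, so the ½γBN_γ term uses γ' = 17.5 − 9.81 = 7.69 kN/m³.
Cohesion term c·N_c = 5 × 30.14 = 150.7 kPa; surcharge term q·N_q = 26.08 × 18.401 = 479.9 kPa; self-weight term 0.5·γ·B·N_γ = 0.5 × 7.69 × 3.3 × 15.1 = 191.6 kPa.
q_ult = 150.7 + 479.9 + 191.6 = 822.2 kPa.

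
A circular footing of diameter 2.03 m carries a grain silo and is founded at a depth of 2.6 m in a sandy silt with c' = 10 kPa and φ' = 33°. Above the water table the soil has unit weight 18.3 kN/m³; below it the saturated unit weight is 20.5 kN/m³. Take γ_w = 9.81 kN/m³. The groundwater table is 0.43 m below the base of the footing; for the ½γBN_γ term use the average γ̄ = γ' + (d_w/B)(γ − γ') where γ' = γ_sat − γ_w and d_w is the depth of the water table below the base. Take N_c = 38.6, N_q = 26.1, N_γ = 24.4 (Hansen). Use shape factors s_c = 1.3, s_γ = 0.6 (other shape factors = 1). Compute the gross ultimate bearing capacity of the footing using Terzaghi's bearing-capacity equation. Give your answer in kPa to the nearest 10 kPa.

q_ult ≈ 1930 kPa

q = γ·D_f = 18.3 × 2.6 = 47.58 kPa.
γ' = 10.69 kN/m³; averaging over the depth B below the base, γ̄ = γ' + (d_w/B)(γ − γ') = 12.302 kN/m³.
c·N_c·s_c = 10 × 38.6 × 1.3 = 501.8 kPa
q·N_q = 47.58 × 26.1 = 1241.8 kPa
0.5·γ·B·N_γ·s_γ = 0.5 × 12.302 × 2.03 × 24.4 × 0.6 = 182.8 kPa
q_ult = 501.8 + 1241.8 + 182.8 = 1926.4 kPa.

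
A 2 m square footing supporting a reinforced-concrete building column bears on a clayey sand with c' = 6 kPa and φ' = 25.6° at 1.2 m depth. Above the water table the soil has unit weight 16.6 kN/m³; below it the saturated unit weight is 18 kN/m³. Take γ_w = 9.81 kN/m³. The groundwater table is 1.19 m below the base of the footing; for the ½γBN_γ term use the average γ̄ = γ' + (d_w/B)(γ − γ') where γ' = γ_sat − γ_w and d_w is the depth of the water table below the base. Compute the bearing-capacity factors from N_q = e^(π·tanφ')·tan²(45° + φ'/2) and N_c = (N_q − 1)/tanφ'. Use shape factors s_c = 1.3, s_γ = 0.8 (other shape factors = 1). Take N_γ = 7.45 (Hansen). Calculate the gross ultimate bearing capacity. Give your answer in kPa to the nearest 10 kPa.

tan25.6° = 0.4791, so N_q = e^(π×0.4791)·tan²(57.8°) = 4.505 × 2.522 = 11.36.
N_c = (11.36 − 1)/tan25.6° = 21.62.
Effective surcharge at the founding depth q = γ·D_f = 16.6 × 1.2 = 19.92 kPa.
With d_w = 1.19 m < B, γ̄ = 8.19 + (1.19/2) × (16.6 − 8.19) = 13.194 kN/m³.
q_ult = c·N_c·s_c + q·N_q + 0.5·γ·B·N_γ·s_γ
     = 6 × 21.623 × 1.3 + 19.92 × 11.36 + 0.5 × 13.194 × 2 × 7.45 × 0.8
     = 168.66 + 226.3 + 78.636 = 473.59 kPa.

q_ult ≈ 470 kPa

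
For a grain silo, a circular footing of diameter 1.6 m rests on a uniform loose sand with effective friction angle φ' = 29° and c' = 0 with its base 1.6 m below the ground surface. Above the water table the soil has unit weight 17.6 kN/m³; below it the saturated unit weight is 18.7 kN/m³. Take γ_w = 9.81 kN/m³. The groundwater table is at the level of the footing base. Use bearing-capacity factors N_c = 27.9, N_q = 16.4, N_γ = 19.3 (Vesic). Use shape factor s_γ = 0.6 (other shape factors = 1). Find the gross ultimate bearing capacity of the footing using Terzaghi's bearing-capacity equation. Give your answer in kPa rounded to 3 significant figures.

Effective surcharge at the founding depth q = γ·D_f = 17.6 × 1.6 = 28.16 kPa.
The water table coincides with the base, so in the self-weight term γ → γ' = 8.89 kN/m³.
q_ult = q·N_q + 0.5·γ·B·N_γ·s_γ
     = 28.16 × 16.4 + 0.5 × 8.89 × 1.6 × 19.3 × 0.6
     = 461.82 + 82.357 = 544.18 kPa.

q_ult ≈ 544 kPa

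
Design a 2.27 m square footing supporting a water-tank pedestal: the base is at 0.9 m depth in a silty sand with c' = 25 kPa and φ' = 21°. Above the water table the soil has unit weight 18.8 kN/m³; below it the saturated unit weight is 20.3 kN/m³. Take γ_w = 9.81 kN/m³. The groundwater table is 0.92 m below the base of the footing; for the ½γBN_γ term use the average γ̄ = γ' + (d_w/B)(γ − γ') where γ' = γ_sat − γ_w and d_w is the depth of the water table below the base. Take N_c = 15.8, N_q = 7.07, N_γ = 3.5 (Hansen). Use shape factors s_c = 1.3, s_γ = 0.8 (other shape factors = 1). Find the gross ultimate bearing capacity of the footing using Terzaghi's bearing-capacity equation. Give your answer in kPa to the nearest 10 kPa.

q_ult ≈ 680 kPa

Overburden at base level: q = 18.8 × 0.9 = 16.92 kPa.
The water table is 0.92 m below the base (< B = 2.27 m), so the ½γBN_γ term uses γ̄ = γ' + (d_w/B)(γ − γ') = 10.49 + (0.92/2.27)(18.8 − 10.49) = 13.858 kN/m³.
Cohesion term c·N_c·s_c = 25 × 15.8 × 1.3 = 513.5 kPa; surcharge term q·N_q = 16.92 × 7.07 = 119.62 kPa; self-weight term 0.5·γ·B·N_γ·s_γ = 0.5 × 13.858 × 2.27 × 3.5 × 0.8 = 44.041 kPa.
q_ult = 513.5 + 119.62 + 44.041 = 677.16 kPa.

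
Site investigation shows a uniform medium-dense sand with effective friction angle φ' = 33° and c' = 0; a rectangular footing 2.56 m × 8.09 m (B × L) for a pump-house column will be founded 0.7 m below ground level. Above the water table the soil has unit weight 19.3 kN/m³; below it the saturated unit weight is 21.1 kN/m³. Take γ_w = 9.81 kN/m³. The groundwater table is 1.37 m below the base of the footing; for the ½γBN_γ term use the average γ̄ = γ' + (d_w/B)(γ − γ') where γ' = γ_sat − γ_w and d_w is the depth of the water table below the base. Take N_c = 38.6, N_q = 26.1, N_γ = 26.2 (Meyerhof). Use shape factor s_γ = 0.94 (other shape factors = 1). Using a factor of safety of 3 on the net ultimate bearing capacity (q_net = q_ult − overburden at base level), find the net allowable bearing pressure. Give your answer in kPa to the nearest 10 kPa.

Effective surcharge at the founding depth q = γ·D_f = 19.3 × 0.7 = 13.51 kPa.
With d_w = 1.37 m < B, γ̄ = 11.29 + (1.37/2.56) × (19.3 − 11.29) = 15.577 kN/m³.
q_ult = q·N_q + 0.5·γ·B·N_γ·s_γ
     = 13.51 × 26.1 + 0.5 × 15.577 × 2.56 × 26.2 × 0.94
     = 352.61 + 491.03 = 843.65 kPa.
q_net = 843.65 − 13.51 = 830.14 kPa.
q_all(net) = 830.14 / 3 = 276.71 kPa.

q_all(net) ≈ 280 kPa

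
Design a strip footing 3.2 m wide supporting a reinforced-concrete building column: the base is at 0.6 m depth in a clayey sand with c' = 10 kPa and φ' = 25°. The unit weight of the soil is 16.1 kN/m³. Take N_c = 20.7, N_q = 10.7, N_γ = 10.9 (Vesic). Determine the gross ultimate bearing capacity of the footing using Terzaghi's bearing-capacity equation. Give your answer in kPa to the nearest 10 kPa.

Overburden at base level: q = 16.1 × 0.6 = 9.66 kPa.
Cohesion term c·N_c = 10 × 20.7 = 207 kPa; surcharge term q·N_q = 9.66 × 10.7 = 103.36 kPa; self-weight term 0.5·γ·B·N_γ = 0.5 × 16.1 × 3.2 × 10.9 = 280.78 kPa.
q_ult = 207 + 103.36 + 280.78 = 591.15 kPa.

q_ult ≈ 590 kPa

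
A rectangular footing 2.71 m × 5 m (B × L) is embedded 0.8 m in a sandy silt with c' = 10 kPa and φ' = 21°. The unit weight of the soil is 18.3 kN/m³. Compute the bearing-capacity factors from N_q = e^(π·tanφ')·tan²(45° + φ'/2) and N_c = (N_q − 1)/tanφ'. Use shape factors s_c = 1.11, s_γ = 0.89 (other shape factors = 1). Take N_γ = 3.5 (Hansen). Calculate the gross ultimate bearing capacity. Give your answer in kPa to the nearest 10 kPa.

q_ult ≈ 360 kPa

tan21° = 0.3839, so N_q = e^(π×0.3839)·tan²(55.5°) = 3.34 × 2.117 = 7.07.
N_c = (7.07 − 1)/tan21° = 15.81.
Overburden at base level: q = 18.3 × 0.8 = 14.64 kPa.
Cohesion term c·N_c·s_c = 10 × 15.815 × 1.11 = 175.55 kPa; surcharge term q·N_q = 14.64 × 7.0708 = 103.52 kPa; self-weight term 0.5·γ·B·N_γ·s_γ = 0.5 × 18.3 × 2.71 × 3.5 × 0.89 = 77.241 kPa.
q_ult = 175.55 + 103.52 + 77.241 = 356.3 kPa.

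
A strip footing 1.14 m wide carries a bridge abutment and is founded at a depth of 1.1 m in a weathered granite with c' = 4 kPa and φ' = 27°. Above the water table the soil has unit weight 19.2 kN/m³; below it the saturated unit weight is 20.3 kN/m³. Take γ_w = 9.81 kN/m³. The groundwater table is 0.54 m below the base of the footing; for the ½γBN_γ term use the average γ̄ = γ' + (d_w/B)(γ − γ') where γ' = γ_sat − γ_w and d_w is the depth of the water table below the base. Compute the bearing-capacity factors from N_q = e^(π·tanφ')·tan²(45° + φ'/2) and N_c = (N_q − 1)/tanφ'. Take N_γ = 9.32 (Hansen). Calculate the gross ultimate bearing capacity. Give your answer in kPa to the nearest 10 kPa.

q_ult ≈ 450 kPa

tan27° = 0.5095, so N_q = e^(π×0.5095)·tan²(58.5°) = 4.957 × 2.663 = 13.2.
N_c = (13.2 − 1)/tan27° = 23.94.
Effective surcharge at the founding depth q = γ·D_f = 19.2 × 1.1 = 21.12 kPa.
With d_w = 0.54 m < B, γ̄ = 10.49 + (0.54/1.14) × (19.2 − 10.49) = 14.616 kN/m³.
q_ult = c·N_c + q·N_q + 0.5·γ·B·N_γ
     = 4 × 23.942 + 21.12 × 13.199 + 0.5 × 14.616 × 1.14 × 9.32
     = 95.769 + 278.77 + 77.645 = 452.18 kPa.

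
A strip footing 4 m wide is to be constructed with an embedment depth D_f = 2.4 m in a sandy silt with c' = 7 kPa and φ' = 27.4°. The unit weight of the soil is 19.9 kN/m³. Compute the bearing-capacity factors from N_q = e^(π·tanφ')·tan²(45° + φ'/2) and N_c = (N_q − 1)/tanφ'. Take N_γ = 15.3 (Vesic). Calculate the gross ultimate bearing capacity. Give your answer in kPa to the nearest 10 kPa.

q_ult ≈ 1440 kPa

tan27.4° = 0.5184, so N_q = e^(π×0.5184)·tan²(58.7°) = 5.096 × 2.705 = 13.78.
N_c = (13.78 − 1)/tan27.4° = 24.66.
Overburden at base level: q = 19.9 × 2.4 = 47.76 kPa.
Cohesion term c·N_c = 7 × 24.665 = 172.65 kPa; surcharge term q·N_q = 47.76 × 13.785 = 658.37 kPa; self-weight term 0.5·γ·B·N_γ = 0.5 × 19.9 × 4 × 15.3 = 608.94 kPa.
q_ult = 172.65 + 658.37 + 608.94 = 1440 kPa.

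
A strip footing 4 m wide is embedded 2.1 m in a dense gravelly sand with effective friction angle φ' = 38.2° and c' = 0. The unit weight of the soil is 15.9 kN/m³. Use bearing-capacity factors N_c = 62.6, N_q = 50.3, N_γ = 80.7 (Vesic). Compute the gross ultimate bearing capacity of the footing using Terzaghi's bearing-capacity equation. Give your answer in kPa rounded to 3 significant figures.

q_ult ≈ 4250 kPa

Effective surcharge at the founding depth q = γ·D_f = 15.9 × 2.1 = 33.39 kPa.
q_ult = q·N_q + 0.5·γ·B·N_γ
     = 33.39 × 50.3 + 0.5 × 15.9 × 4 × 80.7
     = 1679.5 + 2566.3 = 4245.8 kPa.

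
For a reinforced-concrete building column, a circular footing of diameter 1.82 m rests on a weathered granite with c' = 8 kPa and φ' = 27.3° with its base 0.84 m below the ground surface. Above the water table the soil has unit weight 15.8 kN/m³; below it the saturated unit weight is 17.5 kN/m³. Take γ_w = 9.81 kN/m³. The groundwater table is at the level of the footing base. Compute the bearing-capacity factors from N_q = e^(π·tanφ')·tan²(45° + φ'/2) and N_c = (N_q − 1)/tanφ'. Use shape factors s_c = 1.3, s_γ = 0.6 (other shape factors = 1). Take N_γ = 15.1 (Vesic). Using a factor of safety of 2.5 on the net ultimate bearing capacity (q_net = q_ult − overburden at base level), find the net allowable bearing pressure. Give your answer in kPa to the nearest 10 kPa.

q_all(net) ≈ 190 kPa

N_q = e^(π·tan27.3°)·tan²(58.65°) = 13.64; N_c = (N_q − 1)/tanφ' = 24.48.
Overburden at base level: q = 15.8 × 0.84 = 13.272 kPa.
Below the base the soil is submerged, so the ½γBN_γ term uses γ' = 17.5 − 9.81 = 7.69 kN/m³.
Cohesion term c·N_c·s_c = 8 × 24.481 × 1.3 = 254.61 kPa; surcharge term q·N_q = 13.272 × 13.636 = 180.97 kPa; self-weight term 0.5·γ·B·N_γ·s_γ = 0.5 × 7.69 × 1.82 × 15.1 × 0.6 = 63.401 kPa.
q_ult = 254.61 + 180.97 + 63.401 = 498.98 kPa.
q_net = 498.98 − 13.272 = 485.71 kPa.
q_all(net) = 485.71 / 2.5 = 194.28 kPa.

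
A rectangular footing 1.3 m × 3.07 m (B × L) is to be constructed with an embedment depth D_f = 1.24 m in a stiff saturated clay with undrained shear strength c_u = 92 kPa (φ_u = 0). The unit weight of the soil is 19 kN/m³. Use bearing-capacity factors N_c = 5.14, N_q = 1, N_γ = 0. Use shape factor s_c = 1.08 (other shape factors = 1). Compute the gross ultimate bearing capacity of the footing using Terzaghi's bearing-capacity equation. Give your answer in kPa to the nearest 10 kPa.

Effective surcharge at the founding depth q = γ·D_f = 19 × 1.24 = 23.56 kPa.
q_ult = c·N_c·s_c + q·N_q
     = 92 × 5.14 × 1.08 + 23.56 × 1
     = 510.71 + 23.56 = 534.27 kPa.

q_ult ≈ 530 kPa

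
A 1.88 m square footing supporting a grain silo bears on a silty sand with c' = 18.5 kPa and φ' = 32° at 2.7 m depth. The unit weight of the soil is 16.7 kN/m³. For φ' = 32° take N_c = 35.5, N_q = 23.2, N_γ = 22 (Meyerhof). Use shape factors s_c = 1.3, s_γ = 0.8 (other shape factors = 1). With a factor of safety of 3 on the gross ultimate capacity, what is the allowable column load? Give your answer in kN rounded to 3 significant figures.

q = γ·D_f = 16.7 × 2.7 = 45.09 kPa.
c·N_c·s_c = 18.5 × 35.5 × 1.3 = 853.77 kPa
q·N_q = 45.09 × 23.2 = 1046.1 kPa
0.5·γ·B·N_γ·s_γ = 0.5 × 16.7 × 1.88 × 22 × 0.8 = 276.28 kPa
q_ult = 853.77 + 1046.1 + 276.28 = 2176.1 kPa.
Gross allowable pressure q_all = 2176.1 / 3 = 725.38 kPa.
Footing area = 3.5344 m², so allowable column load = 725.38 × 3.5344 = 2563.8 kN.

P_all ≈ 2560 kN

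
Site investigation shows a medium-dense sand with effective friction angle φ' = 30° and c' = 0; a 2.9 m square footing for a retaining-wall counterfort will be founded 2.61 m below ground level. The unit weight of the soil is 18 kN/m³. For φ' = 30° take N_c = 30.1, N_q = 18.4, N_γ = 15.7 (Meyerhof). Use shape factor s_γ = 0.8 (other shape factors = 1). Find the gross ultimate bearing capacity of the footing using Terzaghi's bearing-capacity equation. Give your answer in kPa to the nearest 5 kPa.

q_ult ≈ 1190 kPa

q = γ·D_f = 18 × 2.61 = 46.98 kPa.
q·N_q = 46.98 × 18.4 = 864.43 kPa
0.5·γ·B·N_γ·s_γ = 0.5 × 18 × 2.9 × 15.7 × 0.8 = 327.82 kPa
q_ult = 864.43 + 327.82 = 1192.2 kPa.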